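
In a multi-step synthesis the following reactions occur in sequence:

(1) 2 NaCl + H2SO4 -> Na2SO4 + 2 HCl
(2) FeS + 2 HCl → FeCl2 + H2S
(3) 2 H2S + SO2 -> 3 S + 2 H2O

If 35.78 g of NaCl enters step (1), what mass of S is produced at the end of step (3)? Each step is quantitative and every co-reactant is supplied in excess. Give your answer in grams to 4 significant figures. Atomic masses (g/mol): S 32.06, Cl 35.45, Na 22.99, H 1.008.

14.72 g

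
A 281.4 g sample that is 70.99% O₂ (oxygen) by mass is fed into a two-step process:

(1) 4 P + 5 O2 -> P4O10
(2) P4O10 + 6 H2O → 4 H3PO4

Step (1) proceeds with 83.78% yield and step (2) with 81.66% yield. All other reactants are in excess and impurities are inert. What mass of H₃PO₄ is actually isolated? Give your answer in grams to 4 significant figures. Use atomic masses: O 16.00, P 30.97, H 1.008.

334.8 g

Pure O2 = 281.4 × 0.7099 = 199.77 g.
M(O2) = 2(16.00) = 32.00 g/mol.
M(H3PO4) = 3(1.008) + 30.97 + 4(16.00) = 97.994 g/mol.
n(O2) = 199.77 / 32.00 = 6.2427 mol.
Step 1 (O2:P4O10 = 5:1): theoretical n(P4O10) = 1.2485 mol; at 83.78% yield, n(P4O10) = 1.0460 mol.
Step 2 (P4O10:H3PO4 = 1:4): theoretical n(H3PO4) = 4.1841 mol, so theoretical mass = 4.1841 × 97.994 = 410.02 g.
At 81.66% yield, actual mass of H3PO4 = 410.02 × 0.8166 = 334.82 g.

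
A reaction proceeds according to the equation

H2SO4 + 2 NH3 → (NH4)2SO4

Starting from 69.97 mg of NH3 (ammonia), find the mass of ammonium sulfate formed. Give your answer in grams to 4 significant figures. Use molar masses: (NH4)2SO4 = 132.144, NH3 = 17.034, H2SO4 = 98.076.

0.2714 g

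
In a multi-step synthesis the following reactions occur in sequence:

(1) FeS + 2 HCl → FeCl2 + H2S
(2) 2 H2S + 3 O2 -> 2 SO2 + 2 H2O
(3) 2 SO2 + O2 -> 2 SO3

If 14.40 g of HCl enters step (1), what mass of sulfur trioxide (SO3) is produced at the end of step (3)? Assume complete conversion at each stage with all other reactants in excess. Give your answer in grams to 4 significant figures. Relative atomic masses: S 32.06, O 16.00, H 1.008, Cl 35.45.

M(HCl) = 1.008 + 35.45 = 36.458 g/mol.
M(SO3) = 32.06 + 3(16.00) = 80.06 g/mol.
n(HCl) = 14.40 / 36.458 = 0.39498 mol.
Reaction (1): HCl→H2S ratio 2:1 ⇒ n(H2S) = 0.19749 mol.
Reaction (2): H2S→SO2 ratio 2:2 ⇒ n(SO2) = 0.19749 mol.
Reaction (3): SO2→SO3 ratio 2:2 ⇒ n(SO3) = 0.19749 mol.
Mass of SO3 = 0.19749 × 80.06 = 15.811 g.

15.81 g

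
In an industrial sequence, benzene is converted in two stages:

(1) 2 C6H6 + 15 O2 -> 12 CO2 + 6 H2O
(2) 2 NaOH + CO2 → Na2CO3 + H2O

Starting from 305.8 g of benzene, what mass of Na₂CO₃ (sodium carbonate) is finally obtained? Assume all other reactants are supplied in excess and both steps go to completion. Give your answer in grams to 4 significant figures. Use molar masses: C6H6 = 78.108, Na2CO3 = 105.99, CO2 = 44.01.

n(C6H6) = 305.80 / 78.108 = 3.9151 mol.
Step 1 gives a 2:12 ratio of C6H6 to CO2, so n(CO2) = 23.491 mol.
In step 2 the CO2:Na2CO3 ratio is 1:1, so n(Na2CO3) = 23.491 mol.
Mass of Na2CO3 = 23.491 × 105.99 = 2489.8 g.

2490 g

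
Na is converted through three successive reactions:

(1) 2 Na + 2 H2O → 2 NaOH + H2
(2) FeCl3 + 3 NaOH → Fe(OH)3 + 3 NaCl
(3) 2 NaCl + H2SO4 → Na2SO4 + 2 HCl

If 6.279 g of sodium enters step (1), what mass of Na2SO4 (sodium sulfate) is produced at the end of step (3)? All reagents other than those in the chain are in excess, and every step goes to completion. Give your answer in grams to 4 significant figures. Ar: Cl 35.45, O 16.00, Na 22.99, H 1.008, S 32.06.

M(Na) = 22.99 g/mol.
M(Na2SO4) = 2(22.99) + 32.06 + 4(16.00) = 142.04 g/mol.
n(Na) = 6.279 / 22.99 = 0.27312 mol.
Reaction (1): Na→NaOH ratio 2:2 ⇒ n(NaOH) = 0.27312 mol.
Reaction (2): NaOH→NaCl ratio 3:3 ⇒ n(NaCl) = 0.27312 mol.
Reaction (3): NaCl→Na2SO4 ratio 2:1 ⇒ n(Na2SO4) = 0.13656 mol.
Mass of Na2SO4 = 0.13656 × 142.04 = 19.397 g.

19.40 g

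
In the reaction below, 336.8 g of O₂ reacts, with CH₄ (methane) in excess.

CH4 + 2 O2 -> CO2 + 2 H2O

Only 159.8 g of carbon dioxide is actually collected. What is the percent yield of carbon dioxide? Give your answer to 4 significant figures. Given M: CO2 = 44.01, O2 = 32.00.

69.00 %

n(O2) = 336.80 g / 32.00 g/mol = 10.525 mol.
From the equation the O2:CO2 mole ratio is 2:1, so n(CO2) = 10.525 × 1/2 = 5.2625 mol.
Mass of CO2 = 5.2625 mol × 44.01 g/mol = 231.60 g.
This is the theoretical yield. Percent yield = 159.8 g / 231.60 g × 100% = 68.997%.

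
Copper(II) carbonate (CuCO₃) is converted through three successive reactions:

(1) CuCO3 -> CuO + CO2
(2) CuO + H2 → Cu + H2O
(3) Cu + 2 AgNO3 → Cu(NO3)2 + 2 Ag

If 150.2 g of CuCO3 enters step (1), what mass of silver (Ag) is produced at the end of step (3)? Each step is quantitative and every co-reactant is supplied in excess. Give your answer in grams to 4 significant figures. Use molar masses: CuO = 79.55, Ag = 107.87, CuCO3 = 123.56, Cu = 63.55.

n(CuCO3) = 150.2 / 123.56 = 1.2156 mol.
Reaction (1): CuCO3→CuO ratio 1:1 ⇒ n(CuO) = 1.2156 mol.
Reaction (2): CuO→Cu ratio 1:1 ⇒ n(Cu) = 1.2156 mol.
Reaction (3): Cu→Ag ratio 1:2 ⇒ n(Ag) = 2.4312 mol.
Mass of Ag = 2.4312 × 107.87 = 262.25 g.

262.3 g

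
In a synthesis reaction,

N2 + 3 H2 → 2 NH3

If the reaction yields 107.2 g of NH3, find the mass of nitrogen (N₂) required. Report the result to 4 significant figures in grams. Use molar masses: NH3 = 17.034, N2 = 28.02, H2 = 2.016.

n(NH3) = 107.20 g / 17.034 g/mol = 6.2933 mol.
From the equation the NH3:N2 mole ratio is 2:1, so n(N2) = 6.2933 × 1/2 = 3.1466 mol.
Mass of N2 = 3.1466 mol × 28.02 g/mol = 88.169 g.

88.17 g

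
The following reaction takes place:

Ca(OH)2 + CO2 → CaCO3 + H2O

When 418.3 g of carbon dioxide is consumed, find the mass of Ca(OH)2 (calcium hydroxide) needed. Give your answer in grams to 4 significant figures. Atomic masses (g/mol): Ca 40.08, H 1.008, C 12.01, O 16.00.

704.3 g

M(CO2) = 12.01 + 2(16.00) = 44.01 g/mol.
M(Ca(OH)2) = 40.08 + 2(16.00) + 2(1.008) = 74.096 g/mol.
n(CO2) = 418.30 g / 44.01 g/mol = 9.5047 mol.
From the equation the CO2:Ca(OH)2 mole ratio is 1:1, so n(Ca(OH)2) = 9.5047 × 1/1 = 9.5047 mol.
Mass of Ca(OH)2 = 9.5047 mol × 74.096 g/mol = 704.26 g.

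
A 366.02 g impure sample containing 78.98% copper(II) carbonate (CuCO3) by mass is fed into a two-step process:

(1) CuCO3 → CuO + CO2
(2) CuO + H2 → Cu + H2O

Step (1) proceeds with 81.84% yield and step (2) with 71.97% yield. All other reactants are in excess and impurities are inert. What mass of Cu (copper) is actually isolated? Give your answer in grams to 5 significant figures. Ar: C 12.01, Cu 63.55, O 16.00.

Pure CuCO3 = 366.02 × 0.7898 = 289.083 g.
M(CuCO3) = 63.55 + 12.01 + 3(16.00) = 123.56 g/mol.
M(Cu) = 63.55 g/mol.
n(CuCO3) = 289.083 / 123.56 = 2.33961 mol.
Step 1 (CuCO3:CuO = 1:1): theoretical n(CuO) = 2.33961 mol; at 81.84% yield, n(CuO) = 1.91474 mol.
Step 2 (CuO:Cu = 1:1): theoretical n(Cu) = 1.91474 mol, so theoretical mass = 1.91474 × 63.55 = 121.682 g.
At 71.97% yield, actual mass of Cu = 121.682 × 0.7197 = 87.5743 g.

87.574 g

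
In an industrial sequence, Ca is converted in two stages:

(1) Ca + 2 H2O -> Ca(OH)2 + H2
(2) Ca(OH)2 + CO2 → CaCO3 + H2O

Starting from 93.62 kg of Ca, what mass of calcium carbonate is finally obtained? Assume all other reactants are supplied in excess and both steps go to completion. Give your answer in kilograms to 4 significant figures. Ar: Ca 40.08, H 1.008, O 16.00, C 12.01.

M(Ca) = 40.08 g/mol.
M(CaCO3) = 40.08 + 12.01 + 3(16.00) = 100.09 g/mol.
93.62 kg = 93620 g.
n(Ca) = 93620 / 40.08 = 2335.8 mol.
Step 1 gives a 1:1 ratio of Ca to Ca(OH)2, so n(Ca(OH)2) = 2335.8 mol.
In step 2 the Ca(OH)2:CaCO3 ratio is 1:1, so n(CaCO3) = 2335.8 mol.
Mass of CaCO3 = 2335.8 × 100.09 = 233790 g = 233.8 kg.

233.8 kg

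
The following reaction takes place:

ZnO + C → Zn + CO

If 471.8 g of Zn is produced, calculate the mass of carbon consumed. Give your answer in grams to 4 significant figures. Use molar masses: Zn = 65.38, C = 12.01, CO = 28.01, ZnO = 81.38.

n(Zn) = 471.80 g / 65.38 g/mol = 7.2163 mol.
From the equation the Zn:C mole ratio is 1:1, so n(C) = 7.2163 × 1/1 = 7.2163 mol.
Mass of C = 7.2163 mol × 12.01 g/mol = 86.667 g.

86.67 g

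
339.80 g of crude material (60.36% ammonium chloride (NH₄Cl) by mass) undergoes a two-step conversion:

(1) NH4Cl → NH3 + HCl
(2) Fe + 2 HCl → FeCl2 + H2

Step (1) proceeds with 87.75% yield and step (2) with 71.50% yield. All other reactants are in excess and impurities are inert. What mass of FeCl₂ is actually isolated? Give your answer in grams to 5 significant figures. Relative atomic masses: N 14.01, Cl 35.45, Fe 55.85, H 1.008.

Pure NH4Cl = 339.80 × 0.6036 = 205.103 g.
M(NH4Cl) = 14.01 + 4(1.008) + 35.45 = 53.492 g/mol.
M(FeCl2) = 55.85 + 2(35.45) = 126.75 g/mol.
n(NH4Cl) = 205.103 / 53.492 = 3.83428 mol.
Step 1 (NH4Cl:HCl = 1:1): theoretical n(HCl) = 3.83428 mol; at 87.75% yield, n(HCl) = 3.36458 mol.
Step 2 (HCl:FeCl2 = 2:1): theoretical n(FeCl2) = 1.68229 mol, so theoretical mass = 1.68229 × 126.75 = 213.230 g.
At 71.50% yield, actual mass of FeCl2 = 213.230 × 0.7150 = 152.460 g.

152.46 g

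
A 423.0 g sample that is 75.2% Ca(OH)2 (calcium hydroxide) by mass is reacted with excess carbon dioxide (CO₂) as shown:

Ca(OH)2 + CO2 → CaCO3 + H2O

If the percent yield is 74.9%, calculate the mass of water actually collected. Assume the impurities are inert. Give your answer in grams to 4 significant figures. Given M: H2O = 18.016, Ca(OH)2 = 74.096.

Pure Ca(OH)2 available = 423.0 g × 0.752 = 318.10 g.
n(Ca(OH)2) = 318.10 g / 74.096 g/mol = 4.2930 mol.
From the equation the Ca(OH)2:H2O mole ratio is 1:1, so n(H2O) = 4.2930 × 1/1 = 4.2930 mol.
Mass of H2O = 4.2930 mol × 18.016 g/mol = 77.343 g.
Actual mass collected = 77.343 g × 0.749 = 57.930 g.

57.93 g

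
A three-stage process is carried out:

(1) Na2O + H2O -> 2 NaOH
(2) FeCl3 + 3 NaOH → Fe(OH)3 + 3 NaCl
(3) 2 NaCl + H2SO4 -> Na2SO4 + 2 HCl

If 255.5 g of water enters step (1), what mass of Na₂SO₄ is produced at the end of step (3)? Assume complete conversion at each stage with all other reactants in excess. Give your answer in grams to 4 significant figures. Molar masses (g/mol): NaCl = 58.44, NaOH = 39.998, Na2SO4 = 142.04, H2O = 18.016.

n(H2O) = 255.5 / 18.016 = 14.182 mol.
Reaction (1): H2O→NaOH ratio 1:2 ⇒ n(NaOH) = 28.364 mol.
Reaction (2): NaOH→NaCl ratio 3:3 ⇒ n(NaCl) = 28.364 mol.
Reaction (3): NaCl→Na2SO4 ratio 2:1 ⇒ n(Na2SO4) = 14.182 mol.
Mass of Na2SO4 = 14.182 × 142.04 = 2014.4 g.

2014 g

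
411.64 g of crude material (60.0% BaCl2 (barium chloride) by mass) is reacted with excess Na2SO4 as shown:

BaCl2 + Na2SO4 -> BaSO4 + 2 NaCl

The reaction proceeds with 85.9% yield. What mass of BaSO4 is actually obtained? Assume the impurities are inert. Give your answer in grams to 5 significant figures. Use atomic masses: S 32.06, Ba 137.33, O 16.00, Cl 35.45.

237.79 g

Pure BaCl2 available = 411.64 g × 0.600 = 246.984 g.
M(BaCl2) = 137.33 + 2(35.45) = 208.23 g/mol.
M(BaSO4) = 137.33 + 32.06 + 4(16.00) = 233.39 g/mol.
n(BaCl2) = 246.984 g / 208.23 g/mol = 1.18611 mol.
From the equation the BaCl2:BaSO4 mole ratio is 1:1, so n(BaSO4) = 1.18611 × 1/1 = 1.18611 mol.
Mass of BaSO4 = 1.18611 mol × 233.39 g/mol = 276.827 g.
Actual mass collected = 276.827 g × 0.859 = 237.794 g.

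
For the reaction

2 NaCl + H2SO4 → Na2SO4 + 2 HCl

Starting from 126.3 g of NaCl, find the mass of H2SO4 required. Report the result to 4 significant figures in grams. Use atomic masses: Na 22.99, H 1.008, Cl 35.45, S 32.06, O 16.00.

M(NaCl) = 22.99 + 35.45 = 58.44 g/mol.
M(H2SO4) = 2(1.008) + 32.06 + 4(16.00) = 98.076 g/mol.
n(NaCl) = 126.30 g / 58.44 g/mol = 2.1612 mol.
From the equation the NaCl:H2SO4 mole ratio is 2:1, so n(H2SO4) = 2.1612 × 1/2 = 1.0806 mol.
Mass of H2SO4 = 1.0806 mol × 98.076 g/mol = 105.98 g.

106.0 g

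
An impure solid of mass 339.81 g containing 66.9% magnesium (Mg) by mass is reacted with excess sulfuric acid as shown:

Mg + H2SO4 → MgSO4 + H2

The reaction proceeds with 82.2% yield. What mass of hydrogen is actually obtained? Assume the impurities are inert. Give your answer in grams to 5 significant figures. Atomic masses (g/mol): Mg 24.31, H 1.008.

15.497 g

Pure Mg available = 339.81 g × 0.669 = 227.333 g.
M(Mg) = 24.31 g/mol.
M(H2) = 2(1.008) = 2.016 g/mol.
n(Mg) = 227.333 g / 24.31 g/mol = 9.35141 mol.
From the equation the Mg:H2 mole ratio is 1:1, so n(H2) = 9.35141 × 1/1 = 9.35141 mol.
Mass of H2 = 9.35141 mol × 2.016 g/mol = 18.8525 g.
Actual mass collected = 18.8525 g × 0.822 = 15.4967 g.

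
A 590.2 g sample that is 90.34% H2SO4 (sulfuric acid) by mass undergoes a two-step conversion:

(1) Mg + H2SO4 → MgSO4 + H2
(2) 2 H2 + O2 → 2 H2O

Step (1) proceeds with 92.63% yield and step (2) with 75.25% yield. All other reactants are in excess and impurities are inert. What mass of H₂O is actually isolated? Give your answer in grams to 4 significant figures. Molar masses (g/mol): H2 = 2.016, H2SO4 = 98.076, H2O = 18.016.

68.27 g

Pure H2SO4 = 590.2 × 0.9034 = 533.19 g.
n(H2SO4) = 533.19 / 98.076 = 5.4365 mol.
Step 1 (H2SO4:H2 = 1:1): theoretical n(H2) = 5.4365 mol; at 92.63% yield, n(H2) = 5.0358 mol.
Step 2 (H2:H2O = 2:2): theoretical n(H2O) = 5.0358 mol, so theoretical mass = 5.0358 × 18.016 = 90.725 g.
At 75.25% yield, actual mass of H2O = 90.725 × 0.7525 = 68.271 g.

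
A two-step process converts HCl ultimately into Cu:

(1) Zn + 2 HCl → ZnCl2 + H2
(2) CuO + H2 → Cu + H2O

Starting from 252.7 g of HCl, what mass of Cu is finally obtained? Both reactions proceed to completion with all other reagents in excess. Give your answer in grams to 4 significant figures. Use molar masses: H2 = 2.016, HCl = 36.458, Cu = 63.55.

220.2 g

n(HCl) = 252.70 / 36.458 = 6.9313 mol.
Step 1 gives a 2:1 ratio of HCl to H2, so n(H2) = 3.4656 mol.
In step 2 the H2:Cu ratio is 1:1, so n(Cu) = 3.4656 mol.
Mass of Cu = 3.4656 × 63.55 = 220.24 g.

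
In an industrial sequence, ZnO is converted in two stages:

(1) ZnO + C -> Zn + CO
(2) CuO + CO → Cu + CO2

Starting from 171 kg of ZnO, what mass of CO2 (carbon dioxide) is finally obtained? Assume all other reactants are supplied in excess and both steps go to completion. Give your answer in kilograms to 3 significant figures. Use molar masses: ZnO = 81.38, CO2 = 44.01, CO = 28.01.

171 kg = 171000 g.
n(ZnO) = 171000 / 81.38 = 2101 mol.
Step 1 gives a 1:1 ratio of ZnO to CO, so n(CO) = 2101 mol.
In step 2 the CO:CO2 ratio is 1:1, so n(CO2) = 2101 mol.
Mass of CO2 = 2101 × 44.01 = 92480 g = 92.5 kg.

92.5 kg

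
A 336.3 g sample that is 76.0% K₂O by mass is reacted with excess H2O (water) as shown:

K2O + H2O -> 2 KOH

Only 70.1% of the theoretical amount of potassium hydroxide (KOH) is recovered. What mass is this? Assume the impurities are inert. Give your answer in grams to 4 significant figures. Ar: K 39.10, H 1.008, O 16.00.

213.4 g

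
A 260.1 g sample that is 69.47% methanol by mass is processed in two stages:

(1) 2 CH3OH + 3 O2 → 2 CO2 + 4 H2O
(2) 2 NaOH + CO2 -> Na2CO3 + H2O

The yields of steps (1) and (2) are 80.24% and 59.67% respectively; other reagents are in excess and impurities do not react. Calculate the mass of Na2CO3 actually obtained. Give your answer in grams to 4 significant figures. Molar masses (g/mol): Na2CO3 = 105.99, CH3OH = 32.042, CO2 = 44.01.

286.2 g

Pure CH3OH = 260.1 × 0.6947 = 180.69 g.
n(CH3OH) = 180.69 / 32.042 = 5.6392 mol.
Step 1 (CH3OH:CO2 = 2:2): theoretical n(CO2) = 5.6392 mol; at 80.24% yield, n(CO2) = 4.5249 mol.
Step 2 (CO2:Na2CO3 = 1:1): theoretical n(Na2CO3) = 4.5249 mol, so theoretical mass = 4.5249 × 105.99 = 479.59 g.
At 59.67% yield, actual mass of Na2CO3 = 479.59 × 0.5967 = 286.17 g.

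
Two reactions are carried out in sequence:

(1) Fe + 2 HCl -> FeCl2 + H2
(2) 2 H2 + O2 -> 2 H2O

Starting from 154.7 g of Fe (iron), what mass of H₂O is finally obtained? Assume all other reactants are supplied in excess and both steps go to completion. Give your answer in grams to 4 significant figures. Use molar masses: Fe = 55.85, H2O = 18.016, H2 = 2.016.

49.90 g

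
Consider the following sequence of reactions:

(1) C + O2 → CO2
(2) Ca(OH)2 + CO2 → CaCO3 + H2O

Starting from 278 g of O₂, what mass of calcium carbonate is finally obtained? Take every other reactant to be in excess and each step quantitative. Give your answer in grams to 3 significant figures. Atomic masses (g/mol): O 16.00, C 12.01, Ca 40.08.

870 g

M(O2) = 2(16.00) = 32.00 g/mol.
M(CaCO3) = 40.08 + 12.01 + 3(16.00) = 100.09 g/mol.
n(O2) = 278.0 / 32.00 = 8.688 mol.
Step 1 gives a 1:1 ratio of O2 to CO2, so n(CO2) = 8.688 mol.
In step 2 the CO2:CaCO3 ratio is 1:1, so n(CaCO3) = 8.688 mol.
Mass of CaCO3 = 8.688 × 100.09 = 869.5 g.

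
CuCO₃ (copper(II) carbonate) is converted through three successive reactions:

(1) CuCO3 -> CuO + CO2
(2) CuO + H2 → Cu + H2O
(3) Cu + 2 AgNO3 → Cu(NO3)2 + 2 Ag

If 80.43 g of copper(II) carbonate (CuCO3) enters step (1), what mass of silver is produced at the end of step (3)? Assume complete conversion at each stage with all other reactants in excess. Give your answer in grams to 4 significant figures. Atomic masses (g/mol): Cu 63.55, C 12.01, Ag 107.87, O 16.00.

140.4 g

M(CuCO3) = 63.55 + 12.01 + 3(16.00) = 123.56 g/mol.
M(Ag) = 107.87 g/mol.
n(CuCO3) = 80.43 / 123.56 = 0.65094 mol.
Reaction (1): CuCO3→CuO ratio 1:1 ⇒ n(CuO) = 0.65094 mol.
Reaction (2): CuO→Cu ratio 1:1 ⇒ n(Cu) = 0.65094 mol.
Reaction (3): Cu→Ag ratio 1:2 ⇒ n(Ag) = 1.3019 mol.
Mass of Ag = 1.3019 × 107.87 = 140.43 g.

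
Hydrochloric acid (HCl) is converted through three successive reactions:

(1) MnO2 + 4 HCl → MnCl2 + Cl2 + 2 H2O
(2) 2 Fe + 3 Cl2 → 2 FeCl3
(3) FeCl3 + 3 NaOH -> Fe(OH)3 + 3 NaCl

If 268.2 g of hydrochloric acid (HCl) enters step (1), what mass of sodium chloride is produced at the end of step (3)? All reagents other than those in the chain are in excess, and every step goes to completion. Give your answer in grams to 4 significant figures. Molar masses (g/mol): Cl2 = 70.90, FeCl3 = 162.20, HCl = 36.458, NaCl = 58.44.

215.0 g

n(HCl) = 268.2 / 36.458 = 7.3564 mol.
Reaction (1): HCl→Cl2 ratio 4:1 ⇒ n(Cl2) = 1.8391 mol.
Reaction (2): Cl2→FeCl3 ratio 3:2 ⇒ n(FeCl3) = 1.2261 mol.
Reaction (3): FeCl3→NaCl ratio 1:3 ⇒ n(NaCl) = 3.6782 mol.
Mass of NaCl = 3.6782 × 58.44 = 214.95 g.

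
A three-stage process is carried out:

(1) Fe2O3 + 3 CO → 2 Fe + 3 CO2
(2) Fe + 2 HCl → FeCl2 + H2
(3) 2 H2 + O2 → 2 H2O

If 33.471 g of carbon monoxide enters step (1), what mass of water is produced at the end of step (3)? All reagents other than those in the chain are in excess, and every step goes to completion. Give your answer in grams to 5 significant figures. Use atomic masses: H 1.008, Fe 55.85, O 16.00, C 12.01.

M(CO) = 12.01 + 16.00 = 28.01 g/mol.
M(H2O) = 2(1.008) + 16.00 = 18.016 g/mol.
n(CO) = 33.471 / 28.01 = 1.19497 mol.
Reaction (1): CO→Fe ratio 3:2 ⇒ n(Fe) = 0.796644 mol.
Reaction (2): Fe→H2 ratio 1:1 ⇒ n(H2) = 0.796644 mol.
Reaction (3): H2→H2O ratio 2:2 ⇒ n(H2O) = 0.796644 mol.
Mass of H2O = 0.796644 × 18.016 = 14.3523 g.

14.352 g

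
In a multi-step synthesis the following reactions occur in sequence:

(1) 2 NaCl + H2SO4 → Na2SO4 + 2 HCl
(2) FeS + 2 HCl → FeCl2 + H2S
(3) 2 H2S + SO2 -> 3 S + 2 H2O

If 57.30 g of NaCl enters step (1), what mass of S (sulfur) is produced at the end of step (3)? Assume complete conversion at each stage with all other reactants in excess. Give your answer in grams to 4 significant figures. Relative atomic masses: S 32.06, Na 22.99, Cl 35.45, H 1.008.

M(NaCl) = 22.99 + 35.45 = 58.44 g/mol.
M(S) = 32.06 g/mol.
n(NaCl) = 57.30 / 58.44 = 0.98049 mol.
Reaction (1): NaCl→HCl ratio 2:2 ⇒ n(HCl) = 0.98049 mol.
Reaction (2): HCl→H2S ratio 2:1 ⇒ n(H2S) = 0.49025 mol.
Reaction (3): H2S→S ratio 2:3 ⇒ n(S) = 0.73537 mol.
Mass of S = 0.73537 × 32.06 = 23.576 g.

23.58 g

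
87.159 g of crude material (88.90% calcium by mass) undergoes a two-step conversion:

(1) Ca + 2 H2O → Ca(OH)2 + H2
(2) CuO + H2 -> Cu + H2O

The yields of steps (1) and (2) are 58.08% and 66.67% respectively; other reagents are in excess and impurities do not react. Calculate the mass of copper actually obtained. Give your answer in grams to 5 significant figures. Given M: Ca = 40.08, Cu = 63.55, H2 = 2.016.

Pure Ca = 87.159 × 0.8890 = 77.4844 g.
n(Ca) = 77.4844 / 40.08 = 1.93324 mol.
Step 1 (Ca:H2 = 1:1): theoretical n(H2) = 1.93324 mol; at 58.08% yield, n(H2) = 1.12283 mol.
Step 2 (H2:Cu = 1:1): theoretical n(Cu) = 1.12283 mol, so theoretical mass = 1.12283 × 63.55 = 71.3557 g.
At 66.67% yield, actual mass of Cu = 71.3557 × 0.6667 = 47.5728 g.

47.573 g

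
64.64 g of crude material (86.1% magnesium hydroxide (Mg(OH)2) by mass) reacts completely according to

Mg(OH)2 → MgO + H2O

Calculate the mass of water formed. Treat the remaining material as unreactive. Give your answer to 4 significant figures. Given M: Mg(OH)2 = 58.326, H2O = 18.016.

17.19 g

Mass of pure Mg(OH)2 = 64.64 g × 0.861 = 55.655 g.
n(Mg(OH)2) = 55.655 g / 58.326 g/mol = 0.95421 mol.
From the equation the Mg(OH)2:H2O mole ratio is 1:1, so n(H2O) = 0.95421 × 1/1 = 0.95421 mol.
Mass of H2O = 0.95421 mol × 18.016 g/mol = 17.191 g.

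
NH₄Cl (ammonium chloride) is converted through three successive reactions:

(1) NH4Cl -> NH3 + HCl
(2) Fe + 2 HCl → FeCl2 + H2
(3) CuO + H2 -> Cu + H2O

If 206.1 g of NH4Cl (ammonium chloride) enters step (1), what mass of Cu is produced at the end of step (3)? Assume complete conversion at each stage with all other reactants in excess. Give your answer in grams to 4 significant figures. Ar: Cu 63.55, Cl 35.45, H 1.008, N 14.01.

122.4 g

M(NH4Cl) = 14.01 + 4(1.008) + 35.45 = 53.492 g/mol.
M(Cu) = 63.55 g/mol.
n(NH4Cl) = 206.1 / 53.492 = 3.8529 mol.
Reaction (1): NH4Cl→HCl ratio 1:1 ⇒ n(HCl) = 3.8529 mol.
Reaction (2): HCl→H2 ratio 2:1 ⇒ n(H2) = 1.9265 mol.
Reaction (3): H2→Cu ratio 1:1 ⇒ n(Cu) = 1.9265 mol.
Mass of Cu = 1.9265 × 63.55 = 122.43 g.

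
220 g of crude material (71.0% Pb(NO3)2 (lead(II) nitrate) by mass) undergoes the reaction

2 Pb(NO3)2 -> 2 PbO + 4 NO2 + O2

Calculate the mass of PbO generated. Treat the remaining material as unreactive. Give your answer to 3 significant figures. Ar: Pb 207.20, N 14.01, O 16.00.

Mass of pure Pb(NO3)2 = 220 g × 0.710 = 156.2 g.
M(Pb(NO3)2) = 207.20 + 2(14.01) + 6(16.00) = 331.22 g/mol.
M(PbO) = 207.20 + 16.00 = 223.20 g/mol.
n(Pb(NO3)2) = 156.2 g / 331.22 g/mol = 0.4716 mol.
From the equation the Pb(NO3)2:PbO mole ratio is 2:2, so n(PbO) = 0.4716 × 2/2 = 0.4716 mol.
Mass of PbO = 0.4716 mol × 223.20 g/mol = 105.3 g.

105 g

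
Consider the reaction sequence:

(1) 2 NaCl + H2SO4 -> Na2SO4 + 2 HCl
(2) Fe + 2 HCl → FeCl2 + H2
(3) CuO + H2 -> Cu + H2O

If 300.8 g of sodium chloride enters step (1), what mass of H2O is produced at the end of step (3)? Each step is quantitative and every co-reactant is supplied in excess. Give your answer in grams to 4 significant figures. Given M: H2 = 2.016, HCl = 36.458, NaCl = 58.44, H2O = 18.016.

n(NaCl) = 300.8 / 58.44 = 5.1472 mol.
Reaction (1): NaCl→HCl ratio 2:2 ⇒ n(HCl) = 5.1472 mol.
Reaction (2): HCl→H2 ratio 2:1 ⇒ n(H2) = 2.5736 mol.
Reaction (3): H2→H2O ratio 1:1 ⇒ n(H2O) = 2.5736 mol.
Mass of H2O = 2.5736 × 18.016 = 46.366 g.

46.37 g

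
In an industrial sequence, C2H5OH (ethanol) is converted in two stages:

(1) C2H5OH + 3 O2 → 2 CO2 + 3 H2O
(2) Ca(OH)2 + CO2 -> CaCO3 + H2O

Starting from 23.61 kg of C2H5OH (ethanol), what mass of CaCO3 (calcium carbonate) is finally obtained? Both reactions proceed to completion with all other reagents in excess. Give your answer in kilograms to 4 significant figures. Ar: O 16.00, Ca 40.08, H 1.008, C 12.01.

M(C2H5OH) = 2(12.01) + 6(1.008) + 16.00 = 46.068 g/mol.
M(CaCO3) = 40.08 + 12.01 + 3(16.00) = 100.09 g/mol.
23.61 kg = 23610 g.
n(C2H5OH) = 23610 / 46.068 = 512.50 mol.
Step 1 gives a 1:2 ratio of C2H5OH to CO2, so n(CO2) = 1025.0 mol.
In step 2 the CO2:CaCO3 ratio is 1:1, so n(CaCO3) = 1025.0 mol.
Mass of CaCO3 = 1025.0 × 100.09 = 102590 g = 102.6 kg.

102.6 kg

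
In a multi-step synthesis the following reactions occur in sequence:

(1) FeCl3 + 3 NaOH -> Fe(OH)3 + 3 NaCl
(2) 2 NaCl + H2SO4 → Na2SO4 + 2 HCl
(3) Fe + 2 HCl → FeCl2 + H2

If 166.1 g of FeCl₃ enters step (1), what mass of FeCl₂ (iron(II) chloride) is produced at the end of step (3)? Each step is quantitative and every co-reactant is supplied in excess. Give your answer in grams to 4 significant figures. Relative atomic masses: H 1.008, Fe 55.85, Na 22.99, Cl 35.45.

M(FeCl3) = 55.85 + 3(35.45) = 162.20 g/mol.
M(FeCl2) = 55.85 + 2(35.45) = 126.75 g/mol.
n(FeCl3) = 166.1 / 162.20 = 1.0240 mol.
Reaction (1): FeCl3→NaCl ratio 1:3 ⇒ n(NaCl) = 3.0721 mol.
Reaction (2): NaCl→HCl ratio 2:2 ⇒ n(HCl) = 3.0721 mol.
Reaction (3): HCl→FeCl2 ratio 2:1 ⇒ n(FeCl2) = 1.5361 mol.
Mass of FeCl2 = 1.5361 × 126.75 = 194.70 g.

194.7 g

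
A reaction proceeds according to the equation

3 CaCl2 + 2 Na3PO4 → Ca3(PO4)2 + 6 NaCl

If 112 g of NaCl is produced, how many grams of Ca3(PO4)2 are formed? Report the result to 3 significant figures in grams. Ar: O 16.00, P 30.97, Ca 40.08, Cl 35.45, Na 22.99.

99.1 g

M(NaCl) = 22.99 + 35.45 = 58.44 g/mol.
M(Ca3(PO4)2) = 3(40.08) + 2(30.97) + 8(16.00) = 310.18 g/mol.
n(NaCl) = 112.0 g / 58.44 g/mol = 1.916 mol.
From the equation the NaCl:Ca3(PO4)2 mole ratio is 6:1, so n(Ca3(PO4)2) = 1.916 × 1/6 = 0.3194 mol.
Mass of Ca3(PO4)2 = 0.3194 mol × 310.18 g/mol = 99.08 g.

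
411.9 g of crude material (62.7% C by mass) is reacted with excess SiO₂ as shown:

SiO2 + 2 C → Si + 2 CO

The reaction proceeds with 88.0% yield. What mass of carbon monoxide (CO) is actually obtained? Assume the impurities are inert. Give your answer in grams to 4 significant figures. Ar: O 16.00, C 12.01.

530.0 g

Pure C available = 411.9 g × 0.627 = 258.26 g.
M(C) = 12.01 g/mol.
M(CO) = 12.01 + 16.00 = 28.01 g/mol.
n(C) = 258.26 g / 12.01 g/mol = 21.504 mol.
From the equation the C:CO mole ratio is 2:2, so n(CO) = 21.504 × 2/2 = 21.504 mol.
Mass of CO = 21.504 mol × 28.01 g/mol = 602.32 g.
Actual mass collected = 602.32 g × 0.880 = 530.04 g.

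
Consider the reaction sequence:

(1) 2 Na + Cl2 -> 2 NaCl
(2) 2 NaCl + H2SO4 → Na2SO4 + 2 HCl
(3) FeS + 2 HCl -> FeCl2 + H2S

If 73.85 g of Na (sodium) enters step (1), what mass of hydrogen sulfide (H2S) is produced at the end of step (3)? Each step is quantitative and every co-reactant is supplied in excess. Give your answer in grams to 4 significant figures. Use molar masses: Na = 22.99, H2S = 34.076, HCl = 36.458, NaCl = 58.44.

54.73 g

n(Na) = 73.85 / 22.99 = 3.2123 mol.
Reaction (1): Na→NaCl ratio 2:2 ⇒ n(NaCl) = 3.2123 mol.
Reaction (2): NaCl→HCl ratio 2:2 ⇒ n(HCl) = 3.2123 mol.
Reaction (3): HCl→H2S ratio 2:1 ⇒ n(H2S) = 1.6061 mol.
Mass of H2S = 1.6061 × 34.076 = 54.731 g.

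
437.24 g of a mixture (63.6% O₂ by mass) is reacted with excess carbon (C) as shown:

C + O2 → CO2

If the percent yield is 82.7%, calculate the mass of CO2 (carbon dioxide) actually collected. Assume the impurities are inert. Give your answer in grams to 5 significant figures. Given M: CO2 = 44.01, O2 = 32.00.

Pure O2 available = 437.24 g × 0.636 = 278.085 g.
n(O2) = 278.085 g / 32.00 g/mol = 8.69014 mol.
From the equation the O2:CO2 mole ratio is 1:1, so n(CO2) = 8.69014 × 1/1 = 8.69014 mol.
Mass of CO2 = 8.69014 mol × 44.01 g/mol = 382.453 g.
Actual mass collected = 382.453 g × 0.827 = 316.289 g.

316.29 g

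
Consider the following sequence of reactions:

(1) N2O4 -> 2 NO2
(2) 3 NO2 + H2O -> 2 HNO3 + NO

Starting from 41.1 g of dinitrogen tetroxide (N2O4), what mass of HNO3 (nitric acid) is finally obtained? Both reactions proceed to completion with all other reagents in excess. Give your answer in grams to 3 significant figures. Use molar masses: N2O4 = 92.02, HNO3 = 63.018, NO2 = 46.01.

37.5 g

n(N2O4) = 41.10 / 92.02 = 0.4466 mol.
Step 1 gives a 1:2 ratio of N2O4 to NO2, so n(NO2) = 0.8933 mol.
In step 2 the NO2:HNO3 ratio is 3:2, so n(HNO3) = 0.5955 mol.
Mass of HNO3 = 0.5955 × 63.018 = 37.53 g.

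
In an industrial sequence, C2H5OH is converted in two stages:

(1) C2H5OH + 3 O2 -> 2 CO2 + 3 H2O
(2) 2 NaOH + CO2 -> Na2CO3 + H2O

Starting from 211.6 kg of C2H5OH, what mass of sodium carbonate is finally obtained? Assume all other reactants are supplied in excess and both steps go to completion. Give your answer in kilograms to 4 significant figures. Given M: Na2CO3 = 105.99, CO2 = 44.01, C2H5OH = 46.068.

211.6 kg = 211600 g.
n(C2H5OH) = 211600 / 46.068 = 4593.2 mol.
Step 1 gives a 1:2 ratio of C2H5OH to CO2, so n(CO2) = 9186.4 mol.
In step 2 the CO2:Na2CO3 ratio is 1:1, so n(Na2CO3) = 9186.4 mol.
Mass of Na2CO3 = 9186.4 × 105.99 = 973670 g = 973.7 kg.

973.7 kg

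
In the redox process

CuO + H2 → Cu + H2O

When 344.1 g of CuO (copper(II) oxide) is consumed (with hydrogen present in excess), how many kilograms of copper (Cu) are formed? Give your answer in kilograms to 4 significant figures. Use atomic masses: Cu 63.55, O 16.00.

0.2749 kg

M(CuO) = 63.55 + 16.00 = 79.55 g/mol.
M(Cu) = 63.55 g/mol.
n(CuO) = 344.10 g / 79.55 g/mol = 4.3256 mol.
From the equation the CuO:Cu mole ratio is 1:1, so n(Cu) = 4.3256 × 1/1 = 4.3256 mol.
Mass of Cu = 4.3256 mol × 63.55 g/mol = 274.89 g.
Converting to kg: 274.89 g = 0.2749 kg.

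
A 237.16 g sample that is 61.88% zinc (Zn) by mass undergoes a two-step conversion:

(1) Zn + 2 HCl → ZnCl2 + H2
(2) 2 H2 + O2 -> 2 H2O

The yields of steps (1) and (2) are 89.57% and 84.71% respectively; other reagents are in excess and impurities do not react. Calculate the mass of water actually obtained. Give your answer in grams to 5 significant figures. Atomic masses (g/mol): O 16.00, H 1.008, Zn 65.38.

30.683 g

Pure Zn = 237.16 × 0.6188 = 146.755 g.
M(Zn) = 65.38 g/mol.
M(H2O) = 2(1.008) + 16.00 = 18.016 g/mol.
n(Zn) = 146.755 / 65.38 = 2.24464 mol.
Step 1 (Zn:H2 = 1:1): theoretical n(H2) = 2.24464 mol; at 89.57% yield, n(H2) = 2.01052 mol.
Step 2 (H2:H2O = 2:2): theoretical n(H2O) = 2.01052 mol, so theoretical mass = 2.01052 × 18.016 = 36.2216 g.
At 84.71% yield, actual mass of H2O = 36.2216 × 0.8471 = 30.6833 g.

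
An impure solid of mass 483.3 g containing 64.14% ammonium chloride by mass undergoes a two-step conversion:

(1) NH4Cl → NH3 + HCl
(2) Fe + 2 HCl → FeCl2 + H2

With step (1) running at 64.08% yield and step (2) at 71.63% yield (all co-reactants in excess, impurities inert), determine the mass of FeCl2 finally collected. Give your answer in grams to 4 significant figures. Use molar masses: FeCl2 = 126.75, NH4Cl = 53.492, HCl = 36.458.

168.6 g

Pure NH4Cl = 483.3 × 0.6414 = 309.99 g.
n(NH4Cl) = 309.99 / 53.492 = 5.7950 mol.
Step 1 (NH4Cl:HCl = 1:1): theoretical n(HCl) = 5.7950 mol; at 64.08% yield, n(HCl) = 3.7135 mol.
Step 2 (HCl:FeCl2 = 2:1): theoretical n(FeCl2) = 1.8567 mol, so theoretical mass = 1.8567 × 126.75 = 235.34 g.
At 71.63% yield, actual mass of FeCl2 = 235.34 × 0.7163 = 168.57 g.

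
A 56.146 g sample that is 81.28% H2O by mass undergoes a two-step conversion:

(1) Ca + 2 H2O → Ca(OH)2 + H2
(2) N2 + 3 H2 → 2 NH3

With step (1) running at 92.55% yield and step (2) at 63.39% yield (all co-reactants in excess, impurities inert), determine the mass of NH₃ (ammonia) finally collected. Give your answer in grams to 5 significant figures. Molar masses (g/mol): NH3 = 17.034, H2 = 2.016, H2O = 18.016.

Pure H2O = 56.146 × 0.8128 = 45.6355 g.
n(H2O) = 45.6355 / 18.016 = 2.53305 mol.
Step 1 (H2O:H2 = 2:1): theoretical n(H2) = 1.26653 mol; at 92.55% yield, n(H2) = 1.17217 mol.
Step 2 (H2:NH3 = 3:2): theoretical n(NH3) = 0.781447 mol, so theoretical mass = 0.781447 × 17.034 = 13.3112 g.
At 63.39% yield, actual mass of NH3 = 13.3112 × 0.6339 = 8.43795 g.

8.4379 g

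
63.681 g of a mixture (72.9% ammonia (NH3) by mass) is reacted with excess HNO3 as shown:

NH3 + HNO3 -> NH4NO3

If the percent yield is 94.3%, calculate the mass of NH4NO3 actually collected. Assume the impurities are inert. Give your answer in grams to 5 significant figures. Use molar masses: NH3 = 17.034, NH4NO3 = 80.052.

Pure NH3 available = 63.681 g × 0.729 = 46.4234 g.
n(NH3) = 46.4234 g / 17.034 g/mol = 2.72534 mol.
From the equation the NH3:NH4NO3 mole ratio is 1:1, so n(NH4NO3) = 2.72534 × 1/1 = 2.72534 mol.
Mass of NH4NO3 = 2.72534 mol × 80.052 g/mol = 218.169 g.
Actual mass collected = 218.169 g × 0.943 = 205.733 g.

205.73 g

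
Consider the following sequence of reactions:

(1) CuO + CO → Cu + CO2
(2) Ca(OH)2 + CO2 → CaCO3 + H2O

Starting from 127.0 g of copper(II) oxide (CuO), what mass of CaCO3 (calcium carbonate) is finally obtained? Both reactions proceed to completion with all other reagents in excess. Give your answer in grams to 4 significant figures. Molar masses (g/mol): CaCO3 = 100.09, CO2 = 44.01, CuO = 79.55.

159.8 g

n(CuO) = 127.00 / 79.55 = 1.5965 mol.
Step 1 gives a 1:1 ratio of CuO to CO2, so n(CO2) = 1.5965 mol.
In step 2 the CO2:CaCO3 ratio is 1:1, so n(CaCO3) = 1.5965 mol.
Mass of CaCO3 = 1.5965 × 100.09 = 159.79 g.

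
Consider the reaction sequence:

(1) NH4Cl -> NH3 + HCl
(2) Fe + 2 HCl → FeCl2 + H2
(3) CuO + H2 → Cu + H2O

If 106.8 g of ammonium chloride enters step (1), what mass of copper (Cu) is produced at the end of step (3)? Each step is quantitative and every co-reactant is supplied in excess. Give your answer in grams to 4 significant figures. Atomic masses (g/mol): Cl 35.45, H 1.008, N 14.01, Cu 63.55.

63.44 g

M(NH4Cl) = 14.01 + 4(1.008) + 35.45 = 53.492 g/mol.
M(Cu) = 63.55 g/mol.
n(NH4Cl) = 106.8 / 53.492 = 1.9966 mol.
Reaction (1): NH4Cl→HCl ratio 1:1 ⇒ n(HCl) = 1.9966 mol.
Reaction (2): HCl→H2 ratio 2:1 ⇒ n(H2) = 0.99828 mol.
Reaction (3): H2→Cu ratio 1:1 ⇒ n(Cu) = 0.99828 mol.
Mass of Cu = 0.99828 × 63.55 = 63.441 g.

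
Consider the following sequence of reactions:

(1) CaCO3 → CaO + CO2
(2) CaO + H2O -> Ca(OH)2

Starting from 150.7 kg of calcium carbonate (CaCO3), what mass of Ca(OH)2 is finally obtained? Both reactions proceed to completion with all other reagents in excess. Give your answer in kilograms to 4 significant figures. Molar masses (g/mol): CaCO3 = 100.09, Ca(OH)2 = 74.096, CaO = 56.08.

111.6 kg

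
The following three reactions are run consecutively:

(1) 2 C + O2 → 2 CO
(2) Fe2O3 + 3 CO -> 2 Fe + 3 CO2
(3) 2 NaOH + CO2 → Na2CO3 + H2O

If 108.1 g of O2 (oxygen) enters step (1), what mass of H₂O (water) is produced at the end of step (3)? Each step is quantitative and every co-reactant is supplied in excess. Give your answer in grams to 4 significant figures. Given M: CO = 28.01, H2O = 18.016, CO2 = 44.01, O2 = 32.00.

121.7 g

n(O2) = 108.1 / 32.00 = 3.3781 mol.
Reaction (1): O2→CO ratio 1:2 ⇒ n(CO) = 6.7562 mol.
Reaction (2): CO→CO2 ratio 3:3 ⇒ n(CO2) = 6.7562 mol.
Reaction (3): CO2→H2O ratio 1:1 ⇒ n(H2O) = 6.7562 mol.
Mass of H2O = 6.7562 × 18.016 = 121.72 g.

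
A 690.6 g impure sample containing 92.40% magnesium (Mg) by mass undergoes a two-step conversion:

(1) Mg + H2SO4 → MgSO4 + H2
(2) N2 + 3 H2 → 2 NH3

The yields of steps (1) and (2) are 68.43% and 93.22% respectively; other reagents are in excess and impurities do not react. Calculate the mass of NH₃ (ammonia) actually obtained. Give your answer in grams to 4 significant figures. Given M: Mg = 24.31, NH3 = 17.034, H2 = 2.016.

Pure Mg = 690.6 × 0.9240 = 638.11 g.
n(Mg) = 638.11 / 24.31 = 26.249 mol.
Step 1 (Mg:H2 = 1:1): theoretical n(H2) = 26.249 mol; at 68.43% yield, n(H2) = 17.962 mol.
Step 2 (H2:NH3 = 3:2): theoretical n(NH3) = 11.975 mol, so theoretical mass = 11.975 × 17.034 = 203.98 g.
At 93.22% yield, actual mass of NH3 = 203.98 × 0.9322 = 190.15 g.

190.1 g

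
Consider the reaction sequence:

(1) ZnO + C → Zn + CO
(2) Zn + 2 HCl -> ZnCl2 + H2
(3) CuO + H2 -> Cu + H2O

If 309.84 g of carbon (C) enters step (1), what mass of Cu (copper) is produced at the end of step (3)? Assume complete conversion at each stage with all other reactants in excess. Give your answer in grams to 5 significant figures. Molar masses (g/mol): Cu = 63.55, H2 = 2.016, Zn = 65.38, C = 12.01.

1639.5 g

n(C) = 309.84 / 12.01 = 25.7985 mol.
Reaction (1): C→Zn ratio 1:1 ⇒ n(Zn) = 25.7985 mol.
Reaction (2): Zn→H2 ratio 1:1 ⇒ n(H2) = 25.7985 mol.
Reaction (3): H2→Cu ratio 1:1 ⇒ n(Cu) = 25.7985 mol.
Mass of Cu = 25.7985 × 63.55 = 1639.49 g.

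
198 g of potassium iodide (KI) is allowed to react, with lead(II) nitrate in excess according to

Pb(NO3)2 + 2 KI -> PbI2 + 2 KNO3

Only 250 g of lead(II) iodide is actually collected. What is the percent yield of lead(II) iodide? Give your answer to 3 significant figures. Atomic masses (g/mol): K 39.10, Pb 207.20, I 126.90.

90.9 %

M(KI) = 39.10 + 126.90 = 166.00 g/mol.
M(PbI2) = 207.20 + 2(126.90) = 461.00 g/mol.
n(KI) = 198.0 g / 166.00 g/mol = 1.193 mol.
From the equation the KI:PbI2 mole ratio is 2:1, so n(PbI2) = 1.193 × 1/2 = 0.5964 mol.
Mass of PbI2 = 0.5964 mol × 461.00 g/mol = 274.9 g.
This is the theoretical yield. Percent yield = 250 g / 274.9 g × 100% = 90.93%.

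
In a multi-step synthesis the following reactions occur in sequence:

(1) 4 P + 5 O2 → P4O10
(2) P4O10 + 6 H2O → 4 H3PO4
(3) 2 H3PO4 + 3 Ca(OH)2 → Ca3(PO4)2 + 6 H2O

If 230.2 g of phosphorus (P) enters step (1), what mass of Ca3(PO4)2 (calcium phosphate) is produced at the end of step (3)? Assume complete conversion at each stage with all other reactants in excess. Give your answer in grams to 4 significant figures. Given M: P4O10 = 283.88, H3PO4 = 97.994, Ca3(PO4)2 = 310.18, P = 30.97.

1153 g

n(P) = 230.2 / 30.97 = 7.4330 mol.
Reaction (1): P→P4O10 ratio 4:1 ⇒ n(P4O10) = 1.8582 mol.
Reaction (2): P4O10→H3PO4 ratio 1:4 ⇒ n(H3PO4) = 7.4330 mol.
Reaction (3): H3PO4→Ca3(PO4)2 ratio 2:1 ⇒ n(Ca3(PO4)2) = 3.7165 mol.
Mass of Ca3(PO4)2 = 3.7165 × 310.18 = 1152.8 g.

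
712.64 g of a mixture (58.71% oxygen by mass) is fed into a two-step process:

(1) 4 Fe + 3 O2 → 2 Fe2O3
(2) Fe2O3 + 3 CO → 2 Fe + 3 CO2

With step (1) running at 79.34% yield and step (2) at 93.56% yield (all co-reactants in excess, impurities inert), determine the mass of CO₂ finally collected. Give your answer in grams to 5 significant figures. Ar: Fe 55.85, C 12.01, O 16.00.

Pure O2 = 712.64 × 0.5871 = 418.391 g.
M(O2) = 2(16.00) = 32.00 g/mol.
M(CO2) = 12.01 + 2(16.00) = 44.01 g/mol.
n(O2) = 418.391 / 32.00 = 13.0747 mol.
Step 1 (O2:Fe2O3 = 3:2): theoretical n(Fe2O3) = 8.71648 mol; at 79.34% yield, n(Fe2O3) = 6.91565 mol.
Step 2 (Fe2O3:CO2 = 1:3): theoretical n(CO2) = 20.7470 mol, so theoretical mass = 20.7470 × 44.01 = 913.074 g.
At 93.56% yield, actual mass of CO2 = 913.074 × 0.9356 = 854.272 g.

854.27 g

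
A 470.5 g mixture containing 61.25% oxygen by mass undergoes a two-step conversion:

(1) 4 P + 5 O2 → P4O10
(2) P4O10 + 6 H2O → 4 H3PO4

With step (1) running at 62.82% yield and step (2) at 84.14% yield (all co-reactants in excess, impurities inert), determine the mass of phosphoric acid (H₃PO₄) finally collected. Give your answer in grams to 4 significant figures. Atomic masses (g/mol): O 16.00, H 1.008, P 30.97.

373.2 g

Pure O2 = 470.5 × 0.6125 = 288.18 g.
M(O2) = 2(16.00) = 32.00 g/mol.
M(H3PO4) = 3(1.008) + 30.97 + 4(16.00) = 97.994 g/mol.
n(O2) = 288.18 / 32.00 = 9.0057 mol.
Step 1 (O2:P4O10 = 5:1): theoretical n(P4O10) = 1.8011 mol; at 62.82% yield, n(P4O10) = 1.1315 mol.
Step 2 (P4O10:H3PO4 = 1:4): theoretical n(H3PO4) = 4.5259 mol, so theoretical mass = 4.5259 × 97.994 = 443.51 g.
At 84.14% yield, actual mass of H3PO4 = 443.51 × 0.8414 = 373.17 g.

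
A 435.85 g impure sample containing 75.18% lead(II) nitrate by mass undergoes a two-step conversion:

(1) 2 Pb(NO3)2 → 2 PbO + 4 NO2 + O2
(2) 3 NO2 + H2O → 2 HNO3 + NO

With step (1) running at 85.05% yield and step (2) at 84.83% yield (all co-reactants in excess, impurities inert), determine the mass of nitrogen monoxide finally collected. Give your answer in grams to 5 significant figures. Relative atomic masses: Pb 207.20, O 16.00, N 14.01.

14.280 g

Pure Pb(NO3)2 = 435.85 × 0.7518 = 327.672 g.
M(Pb(NO3)2) = 207.20 + 2(14.01) + 6(16.00) = 331.22 g/mol.
M(NO) = 14.01 + 16.00 = 30.01 g/mol.
n(Pb(NO3)2) = 327.672 / 331.22 = 0.989288 mol.
Step 1 (Pb(NO3)2:NO2 = 2:4): theoretical n(NO2) = 1.97858 mol; at 85.05% yield, n(NO2) = 1.68278 mol.
Step 2 (NO2:NO = 3:1): theoretical n(NO) = 0.560926 mol, so theoretical mass = 0.560926 × 30.01 = 16.8334 g.
At 84.83% yield, actual mass of NO = 16.8334 × 0.8483 = 14.2798 g.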